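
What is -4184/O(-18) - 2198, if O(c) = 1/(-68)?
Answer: 282314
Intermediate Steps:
O(c) = -1/68
-4184/O(-18) - 2198 = -4184/(-1/68) - 2198 = -4184*(-68) - 2198 = 284512 - 2198 = 282314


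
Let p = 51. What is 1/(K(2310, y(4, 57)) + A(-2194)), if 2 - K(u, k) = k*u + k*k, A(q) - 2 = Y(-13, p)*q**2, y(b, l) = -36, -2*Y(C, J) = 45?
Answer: -1/108224942 ≈ -9.2400e-9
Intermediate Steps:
Y(C, J) = -45/2 (Y(C, J) = -1/2*45 = -45/2)
A(q) = 2 - 45*q**2/2
K(u, k) = 2 - k**2 - k*u (K(u, k) = 2 - (k*u + k*k) = 2 - (k*u + k**2) = 2 - (k**2 + k*u) = 2 + (-k**2 - k*u) = 2 - k**2 - k*u)
1/(K(2310, y(4, 57)) + A(-2194)) = 1/((2 - 1*(-36)**2 - 1*(-36)*2310) + (2 - 45/2*(-2194)**2)) = 1/((2 - 1*1296 + 83160) + (2 - 45/2*4813636)) = 1/((2 - 1296 + 83160) + (2 - 108306810)) = 1/(81866 - 108306808) = 1/(-108224942) = -1/108224942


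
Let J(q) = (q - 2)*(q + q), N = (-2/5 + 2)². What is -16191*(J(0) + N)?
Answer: -1036224/25 ≈ -41449.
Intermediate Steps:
N = 64/25 (N = (-2*⅕ + 2)² = (-⅖ + 2)² = (8/5)² = 64/25 ≈ 2.5600)
J(q) = 2*q*(-2 + q) (J(q) = (-2 + q)*(2*q) = 2*q*(-2 + q))
-16191*(J(0) + N) = -16191*(2*0*(-2 + 0) + 64/25) = -16191*(2*0*(-2) + 64/25) = -16191*(0 + 64/25) = -16191*64/25 = -1036224/25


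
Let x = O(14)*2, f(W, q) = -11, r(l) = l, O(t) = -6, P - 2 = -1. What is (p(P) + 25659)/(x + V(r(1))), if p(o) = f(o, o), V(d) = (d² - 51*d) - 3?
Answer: -25648/65 ≈ -394.58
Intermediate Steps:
P = 1 (P = 2 - 1 = 1)
V(d) = -3 + d² - 51*d
x = -12 (x = -6*2 = -12)
p(o) = -11
(p(P) + 25659)/(x + V(r(1))) = (-11 + 25659)/(-12 + (-3 + 1² - 51*1)) = 25648/(-12 + (-3 + 1 - 51)) = 25648/(-12 - 53) = 25648/(-65) = 25648*(-1/65) = -25648/65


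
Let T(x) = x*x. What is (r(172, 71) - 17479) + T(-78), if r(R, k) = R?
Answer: -11223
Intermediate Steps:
T(x) = x²
(r(172, 71) - 17479) + T(-78) = (172 - 17479) + (-78)² = -17307 + 6084 = -11223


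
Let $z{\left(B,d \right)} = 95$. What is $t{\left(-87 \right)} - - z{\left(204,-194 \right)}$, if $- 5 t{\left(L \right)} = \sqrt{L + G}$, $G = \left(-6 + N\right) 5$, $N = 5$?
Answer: $95 - \frac{2 i \sqrt{23}}{5} \approx 95.0 - 1.9183 i$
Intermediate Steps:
$G = -5$ ($G = \left(-6 + 5\right) 5 = \left(-1\right) 5 = -5$)
$t{\left(L \right)} = - \frac{\sqrt{-5 + L}}{5}$ ($t{\left(L \right)} = - \frac{\sqrt{L - 5}}{5} = - \frac{\sqrt{-5 + L}}{5}$)
$t{\left(-87 \right)} - - z{\left(204,-194 \right)} = - \frac{\sqrt{-5 - 87}}{5} - \left(-1\right) 95 = - \frac{\sqrt{-92}}{5} - -95 = - \frac{2 i \sqrt{23}}{5} + 95 = 95 - \frac{2 i \sqrt{23}}{5}$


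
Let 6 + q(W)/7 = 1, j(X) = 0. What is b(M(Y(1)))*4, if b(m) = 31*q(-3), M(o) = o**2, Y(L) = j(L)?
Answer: -4340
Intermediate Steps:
Y(L) = 0
q(W) = -35 (q(W) = -42 + 7*1 = -42 + 7 = -35)
b(m) = -1085 (b(m) = 31*(-35) = -1085)
b(M(Y(1)))*4 = -1085*4 = -4340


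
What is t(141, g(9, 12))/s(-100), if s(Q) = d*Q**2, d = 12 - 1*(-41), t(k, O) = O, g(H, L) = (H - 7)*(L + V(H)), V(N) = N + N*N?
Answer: 51/132500 ≈ 0.00038491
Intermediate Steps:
V(N) = N + N**2
g(H, L) = (-7 + H)*(L + H*(1 + H)) (g(H, L) = (H - 7)*(L + H*(1 + H)) = (-7 + H)*(L + H*(1 + H)))
d = 53 (d = 12 + 41 = 53)
s(Q) = 53*Q**2
t(141, g(9, 12))/s(-100) = (9**3 - 7*9 - 7*12 - 6*9**2 + 9*12)/((53*(-100)**2)) = (729 - 63 - 84 - 6*81 + 108)/((53*10000)) = (729 - 63 - 84 - 486 + 108)/530000 = 204*(1/530000) = 51/132500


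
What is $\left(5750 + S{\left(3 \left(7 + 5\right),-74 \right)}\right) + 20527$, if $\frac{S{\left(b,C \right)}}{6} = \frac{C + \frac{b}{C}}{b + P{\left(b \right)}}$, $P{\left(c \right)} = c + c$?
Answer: $\frac{8748863}{333} \approx 26273.0$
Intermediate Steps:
$P{\left(c \right)} = 2 c$
$S{\left(b,C \right)} = \frac{2 \left(C + \frac{b}{C}\right)}{b}$ ($S{\left(b,C \right)} = 6 \frac{C + \frac{b}{C}}{b + 2 b} = 6 \frac{C + \frac{b}{C}}{3 b} = \frac{2 \left(C + \frac{b}{C}\right)}{b}$)
$\left(5750 + S{\left(3 \left(7 + 5\right),-74 \right)}\right) + 20527 = \left(5750 + \left(\frac{2}{-74} + 2 \left(-74\right) \frac{1}{3 \left(7 + 5\right)}\right)\right) + 20527 = \left(5750 + \left(2 \left(- \frac{1}{74}\right) + 2 \left(-74\right) \frac{1}{3 \cdot 12}\right)\right) + 20527 = \left(5750 + \left(- \frac{1}{37} + 2 \left(-74\right) \frac{1}{36}\right)\right) + 20527 = \left(5750 - \frac{1378}{333}\right) + 20527 = \frac{1913372}{333} + 20527 = \frac{8748863}{333}$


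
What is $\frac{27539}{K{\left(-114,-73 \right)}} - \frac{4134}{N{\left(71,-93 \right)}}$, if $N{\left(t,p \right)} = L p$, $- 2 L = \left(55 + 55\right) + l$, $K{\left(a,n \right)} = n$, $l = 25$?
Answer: $- \frac{115451903}{305505} \approx -377.91$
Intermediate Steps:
$L = - \frac{135}{2}$ ($L = - \frac{\left(55 + 55\right) + 25}{2} = - \frac{110 + 25}{2} = \left(- \frac{1}{2}\right) 135 = - \frac{135}{2} \approx -67.5$)
$N{\left(t,p \right)} = - \frac{135 p}{2}$
$\frac{27539}{K{\left(-114,-73 \right)}} - \frac{4134}{N{\left(71,-93 \right)}} = \frac{27539}{-73} - \frac{4134}{\left(- \frac{135}{2}\right) \left(-93\right)} = 27539 \left(- \frac{1}{73}\right) - \frac{4134}{\frac{12555}{2}} = - \frac{27539}{73} - \frac{2756}{4185} = - \frac{115451903}{305505}$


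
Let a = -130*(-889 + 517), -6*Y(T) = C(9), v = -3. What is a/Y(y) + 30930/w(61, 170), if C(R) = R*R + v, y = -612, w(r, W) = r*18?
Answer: -675605/183 ≈ -3691.8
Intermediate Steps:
w(r, W) = 18*r
C(R) = -3 + R² (C(R) = R*R - 3 = R² - 3 = -3 + R²)
Y(T) = -13 (Y(T) = -(-3 + 9²)/6 = -(-3 + 81)/6 = -⅙*78 = -13)
a = 48360 (a = -130*(-372) = 48360)
a/Y(y) + 30930/w(61, 170) = 48360/(-13) + 30930/((18*61)) = 48360*(-1/13) + 30930/1098 = -3720 + 30930*(1/1098) = -3720 + 5155/183 = -675605/183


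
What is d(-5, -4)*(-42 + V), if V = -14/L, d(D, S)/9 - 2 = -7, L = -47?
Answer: 88200/47 ≈ 1876.6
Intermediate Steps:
d(D, S) = -45 (d(D, S) = 18 + 9*(-7) = 18 - 63 = -45)
V = 14/47 (V = -14/(-47) = -14*(-1/47) = 14/47 ≈ 0.29787)
d(-5, -4)*(-42 + V) = -45*(-42 + 14/47) = -45*(-1960/47) = 88200/47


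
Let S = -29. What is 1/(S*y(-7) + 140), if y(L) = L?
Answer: 1/343 ≈ 0.0029155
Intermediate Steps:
1/(S*y(-7) + 140) = 1/(-29*(-7) + 140) = 1/(203 + 140) = 1/343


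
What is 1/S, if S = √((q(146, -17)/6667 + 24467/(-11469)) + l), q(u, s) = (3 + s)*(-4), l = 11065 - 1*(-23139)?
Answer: √199968658072125775941/2615206122667 ≈ 0.0054072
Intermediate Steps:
l = 34204 (l = 11065 + 23139 = 34204)
q(u, s) = -12 - 4*s
S = √199968658072125775941/76463823 (S = √(((-12 - 4*(-17))/6667 + 24467/(-11469)) + 34204) = √(((-12 + 68)*(1/6667) + 24467*(-1/11469)) + 34204) = √((56*(1/6667) - 24467/11469) + 34204) = √((56/6667 - 24467/11469) + 34204) = √(-162479225/76463823 + 34204) = √(2615206122667/76463823) = √199968658072125775941/76463823 ≈ 184.94)
1/S = 1/(√199968658072125775941/76463823) = √199968658072125775941/2615206122667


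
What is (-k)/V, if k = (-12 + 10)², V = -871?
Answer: 4/871 ≈ 0.0045924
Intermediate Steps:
k = 4 (k = (-2)² = 4)
(-k)/V = -1*4/(-871) = -4*(-1/871) = 4/871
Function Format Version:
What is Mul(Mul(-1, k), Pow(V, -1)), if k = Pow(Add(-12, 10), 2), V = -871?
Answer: Rational(4, 871) ≈ 0.0045924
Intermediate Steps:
k = 4 (k = Pow(-2, 2) = 4)
Mul(Mul(-1, k), Pow(V, -1)) = Mul(Mul(-1, 4), Pow(-871, -1)) = Mul(-4, Rational(-1, 871)) = Rational(4, 871)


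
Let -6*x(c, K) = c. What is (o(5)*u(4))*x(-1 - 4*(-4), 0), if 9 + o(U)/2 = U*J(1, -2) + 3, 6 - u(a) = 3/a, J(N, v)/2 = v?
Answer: 1365/2 ≈ 682.50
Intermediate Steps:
J(N, v) = 2*v
x(c, K) = -c/6
u(a) = 6 - 3/a
o(U) = -12 - 8*U (o(U) = -18 + 2*(U*(2*(-2)) + 3) = -18 + 2*(U*(-4) + 3) = -18 + 2*(-4*U + 3) = -18 + 2*(3 - 4*U) = -18 + (6 - 8*U) = -12 - 8*U)
(o(5)*u(4))*x(-1 - 4*(-4), 0) = ((-12 - 8*5)*(6 - 3/4))*(-(-1 - 4*(-4))/6) = ((-12 - 40)*(6 - 3*¼))*(-(-1 + 16)/6) = (-52*(6 - ¾))*(-⅙*15) = -52*21/4*(-5/2) = -273*(-5/2) = 1365/2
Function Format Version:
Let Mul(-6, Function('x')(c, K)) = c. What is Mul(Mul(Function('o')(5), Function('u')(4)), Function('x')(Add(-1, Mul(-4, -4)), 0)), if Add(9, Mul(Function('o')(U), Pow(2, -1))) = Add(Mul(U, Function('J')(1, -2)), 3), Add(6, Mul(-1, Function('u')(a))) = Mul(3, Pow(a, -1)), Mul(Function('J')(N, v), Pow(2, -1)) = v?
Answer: Rational(1365, 2) ≈ 682.50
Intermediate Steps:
Function('J')(N, v) = Mul(2, v)
Function('x')(c, K) = Mul(Rational(-1, 6), c)
Function('u')(a) = Add(6, Mul(-3, Pow(a, -1))) (Function('u')(a) = Add(6, Mul(-1, Mul(3, Pow(a, -1)))) = Add(6, Mul(-3, Pow(a, -1))))
Function('o')(U) = Add(-12, Mul(-8, U)) (Function('o')(U) = Add(-18, Mul(2, Add(Mul(U, Mul(2, -2)), 3))) = Add(-18, Mul(2, Add(Mul(U, -4), 3))) = Add(-18, Mul(2, Add(Mul(-4, U), 3))) = Add(-18, Mul(2, Add(3, Mul(-4, U)))) = Add(-18, Add(6, Mul(-8, U))) = Add(-12, Mul(-8, U)))
Mul(Mul(Function('o')(5), Function('u')(4)), Function('x')(Add(-1, Mul(-4, -4)), 0)) = Mul(Mul(Add(-12, Mul(-8, 5)), Add(6, Mul(-3, Pow(4, -1)))), Mul(Rational(-1, 6), Add(-1, Mul(-4, -4)))) = Mul(Mul(Add(-12, -40), Add(6, Mul(-3, Rational(1, 4)))), Mul(Rational(-1, 6), Add(-1, 16))) = Mul(Mul(-52, Add(6, Rational(-3, 4))), Mul(Rational(-1, 6), 15)) = Mul(Mul(-52, Rational(21, 4)), Rational(-5, 2)) = Mul(-273, Rational(-5, 2)) = Rational(1365, 2)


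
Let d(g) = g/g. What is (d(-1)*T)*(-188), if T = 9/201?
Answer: -564/67 ≈ -8.4179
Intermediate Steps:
T = 3/67 (T = 9*(1/201) = 3/67 ≈ 0.044776)
d(g) = 1
(d(-1)*T)*(-188) = (1*(3/67))*(-188) = (3/67)*(-188) = -564/67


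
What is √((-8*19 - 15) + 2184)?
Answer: √2017 ≈ 44.911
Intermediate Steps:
√((-8*19 - 15) + 2184) = √((-152 - 15) + 2184) = √(-167 + 2184) = √2017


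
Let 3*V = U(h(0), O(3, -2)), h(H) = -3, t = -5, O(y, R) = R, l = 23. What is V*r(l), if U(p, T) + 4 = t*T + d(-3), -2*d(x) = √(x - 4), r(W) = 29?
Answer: 58 - 29*I*√7/6 ≈ 58.0 - 12.788*I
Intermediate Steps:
d(x) = -√(-4 + x)/2 (d(x) = -√(x - 4)/2 = -√(-4 + x)/2)
U(p, T) = -4 - 5*T - I*√7/2 (U(p, T) = -4 + (-5*T - √(-4 - 3)/2) = -4 + (-5*T - I*√7/2) = -4 - 5*T - I*√7/2)
V = 2 - I*√7/6 (V = (-4 - 5*(-2) - I*√7/2)/3 = (-4 + 10 - I*√7/2)/3 = (6 - I*√7/2)/3 = 2 - I*√7/6 ≈ 2.0 - 0.44096*I)
V*r(l) = (2 - I*√7/6)*29 = 58 - 29*I*√7/6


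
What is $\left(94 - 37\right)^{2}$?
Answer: $3249$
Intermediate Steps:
$\left(94 - 37\right)^{2} = 57^{2} = 3249$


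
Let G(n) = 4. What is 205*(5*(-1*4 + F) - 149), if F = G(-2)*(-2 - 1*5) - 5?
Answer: -68470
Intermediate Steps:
F = -33 (F = 4*(-2 - 1*5) - 5 = 4*(-2 - 5) - 5 = 4*(-7) - 5 = -28 - 5 = -33)
205*(5*(-1*4 + F) - 149) = 205*(5*(-1*4 - 33) - 149) = 205*(5*(-4 - 33) - 149) = 205*(5*(-37) - 149) = 205*(-185 - 149) = 205*(-334) = -68470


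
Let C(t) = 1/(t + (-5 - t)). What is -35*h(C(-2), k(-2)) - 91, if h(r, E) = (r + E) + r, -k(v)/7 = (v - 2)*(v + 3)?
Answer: -1057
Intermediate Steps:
k(v) = -7*(-2 + v)*(3 + v) (k(v) = -7*(v - 2)*(v + 3) = -7*(-2 + v)*(3 + v))
C(t) = -1/5 (C(t) = 1/(-5) = -1/5)
h(r, E) = E + 2*r (h(r, E) = (E + r) + r = E + 2*r)
-35*h(C(-2), k(-2)) - 91 = -35*((42 - 7*(-2) - 7*(-2)**2) + 2*(-1/5)) - 91 = -35*((42 + 14 - 7*4) - 2/5) - 91 = -35*((42 + 14 - 28) - 2/5) - 91 = -35*(28 - 2/5) - 91 = -35*138/5 - 91 = -966 - 91 = -1057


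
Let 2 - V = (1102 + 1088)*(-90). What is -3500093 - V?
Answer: -3697195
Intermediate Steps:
V = 197102 (V = 2 - (1102 + 1088)*(-90) = 2 - 2190*(-90) = 2 - 1*(-197100) = 2 + 197100 = 197102)
-3500093 - V = -3500093 - 1*197102 = -3500093 - 197102 = -3697195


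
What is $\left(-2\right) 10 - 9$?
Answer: $-29$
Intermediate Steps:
$\left(-2\right) 10 - 9 = -20 - 9 = -29$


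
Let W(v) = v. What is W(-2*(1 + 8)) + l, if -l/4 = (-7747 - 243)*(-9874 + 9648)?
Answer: -7222978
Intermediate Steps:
l = -7222960 (l = -4*(-7747 - 243)*(-9874 + 9648) = -(-31960)*(-226) = -4*1805740 = -7222960)
W(-2*(1 + 8)) + l = -2*(1 + 8) - 7222960 = -2*9 - 7222960 = -18 - 7222960 = -7222978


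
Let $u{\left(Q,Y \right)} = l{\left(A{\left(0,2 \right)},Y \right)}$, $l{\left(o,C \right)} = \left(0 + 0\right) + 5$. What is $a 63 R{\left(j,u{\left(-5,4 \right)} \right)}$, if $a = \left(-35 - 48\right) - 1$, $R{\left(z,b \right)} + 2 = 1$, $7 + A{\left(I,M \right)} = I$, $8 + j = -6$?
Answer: $5292$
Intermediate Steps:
$j = -14$ ($j = -8 - 6 = -14$)
$A{\left(I,M \right)} = -7 + I$
$l{\left(o,C \right)} = 5$ ($l{\left(o,C \right)} = 0 + 5 = 5$)
$u{\left(Q,Y \right)} = 5$
$R{\left(z,b \right)} = -1$ ($R{\left(z,b \right)} = -2 + 1 = -1$)
$a = -84$ ($a = -83 - 1 = -84$)
$a 63 R{\left(j,u{\left(-5,4 \right)} \right)} = \left(-84\right) 63 \left(-1\right) = \left(-5292\right) \left(-1\right) = 5292$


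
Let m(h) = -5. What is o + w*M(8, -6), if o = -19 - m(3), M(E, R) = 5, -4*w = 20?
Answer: -39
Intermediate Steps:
w = -5 (w = -¼*20 = -5)
o = -14 (o = -19 - 1*(-5) = -19 + 5 = -14)
o + w*M(8, -6) = -14 - 5*5 = -14 - 25 = -39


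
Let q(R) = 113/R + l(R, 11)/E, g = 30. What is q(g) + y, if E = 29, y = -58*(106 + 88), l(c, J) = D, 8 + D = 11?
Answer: -9785873/870 ≈ -11248.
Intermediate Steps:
D = 3 (D = -8 + 11 = 3)
l(c, J) = 3
y = -11252 (y = -58*194 = -11252)
q(R) = 3/29 + 113/R (q(R) = 113/R + 3/29 = 3/29 + 113/R)
q(g) + y = (3/29 + 113/30) - 11252 = 3367/870 - 11252 = -9785873/870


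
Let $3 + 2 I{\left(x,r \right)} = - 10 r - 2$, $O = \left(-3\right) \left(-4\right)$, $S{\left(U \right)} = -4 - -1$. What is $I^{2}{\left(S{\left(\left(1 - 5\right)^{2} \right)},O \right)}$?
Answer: $\frac{15625}{4} \approx 3906.3$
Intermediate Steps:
$S{\left(U \right)} = -3$ ($S{\left(U \right)} = -4 + 1 = -3$)
$O = 12$
$I{\left(x,r \right)} = - \frac{5}{2} - 5 r$ ($I{\left(x,r \right)} = - \frac{3}{2} + \frac{- 10 r - 2}{2} = - \frac{3}{2} + \frac{-2 - 10 r}{2} = - \frac{3}{2} - \left(1 + 5 r\right) = - \frac{5}{2} - 5 r$)
$I^{2}{\left(S{\left(\left(1 - 5\right)^{2} \right)},O \right)} = \left(- \frac{5}{2} - 60\right)^{2} = \left(- \frac{125}{2}\right)^{2} = \frac{15625}{4}$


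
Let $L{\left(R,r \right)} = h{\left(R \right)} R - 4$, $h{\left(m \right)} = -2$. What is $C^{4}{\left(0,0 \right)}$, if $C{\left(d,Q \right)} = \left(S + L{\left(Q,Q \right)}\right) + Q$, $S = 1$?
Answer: $81$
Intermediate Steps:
$L{\left(R,r \right)} = -4 - 2 R$ ($L{\left(R,r \right)} = - 2 R - 4 = -4 - 2 R$)
$C{\left(d,Q \right)} = -3 - Q$ ($C{\left(d,Q \right)} = \left(1 - \left(4 + 2 Q\right)\right) + Q = \left(-3 - 2 Q\right) + Q = -3 - Q$)
$C^{4}{\left(0,0 \right)} = \left(-3 - 0\right)^{4} = \left(-3 + 0\right)^{4} = \left(-3\right)^{4} = 81$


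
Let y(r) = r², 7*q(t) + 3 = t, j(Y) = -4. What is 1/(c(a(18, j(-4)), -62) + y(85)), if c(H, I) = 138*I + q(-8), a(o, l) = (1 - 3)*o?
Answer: -7/9328 ≈ -0.00075043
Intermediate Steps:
q(t) = -3/7 + t/7
a(o, l) = -2*o
c(H, I) = -11/7 + 138*I (c(H, I) = 138*I + (-3/7 + (⅐)*(-8)) = 138*I + (-3/7 - 8/7) = 138*I - 11/7 = -11/7 + 138*I)
1/(c(a(18, j(-4)), -62) + y(85)) = 1/((-11/7 + 138*(-62)) + 85²) = 1/((-11/7 - 8556) + 7225) = 1/(-59903/7 + 7225) = 1/(-9328/7) = -7/9328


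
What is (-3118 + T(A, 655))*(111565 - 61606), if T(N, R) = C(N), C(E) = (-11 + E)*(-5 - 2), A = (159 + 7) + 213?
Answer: -284466546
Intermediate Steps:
A = 379 (A = 166 + 213 = 379)
C(E) = 77 - 7*E (C(E) = (-11 + E)*(-7) = 77 - 7*E)
T(N, R) = 77 - 7*N
(-3118 + T(A, 655))*(111565 - 61606) = (-3118 + (77 - 7*379))*(111565 - 61606) = (-3118 + (77 - 2653))*49959 = (-3118 - 2576)*49959 = -5694*49959 = -284466546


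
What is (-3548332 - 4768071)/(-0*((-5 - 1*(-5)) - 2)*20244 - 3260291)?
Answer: 8316403/3260291 ≈ 2.5508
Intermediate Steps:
(-3548332 - 4768071)/(-0*((-5 - 1*(-5)) - 2)*20244 - 3260291) = -8316403/(-0*((-5 + 5) - 2)*20244 - 3260291) = -8316403/(-0*(0 - 2)*20244 - 3260291) = -8316403/(-0*(-2)*20244 - 3260291) = -8316403/(-0*20244 - 3260291) = -8316403/(-1*0 - 3260291) = -8316403/(0 - 3260291) = -8316403/(-3260291) = -8316403*(-1/3260291) = 8316403/3260291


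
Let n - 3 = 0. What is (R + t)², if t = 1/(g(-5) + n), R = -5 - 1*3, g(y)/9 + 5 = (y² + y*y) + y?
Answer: 8427409/131769 ≈ 63.956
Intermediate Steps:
n = 3 (n = 3 + 0 = 3)
g(y) = -45 + 9*y + 18*y² (g(y) = -45 + 9*((y² + y*y) + y) = -45 + 9*((y² + y²) + y) = -45 + 9*(2*y² + y) = -45 + 9*(y + 2*y²) = -45 + (9*y + 18*y²) = -45 + 9*y + 18*y²)
R = -8 (R = -5 - 3 = -8)
t = 1/363 (t = 1/((-45 + 9*(-5) + 18*(-5)²) + 3) = 1/((-45 - 45 + 18*25) + 3) = 1/((-45 - 45 + 450) + 3) = 1/(360 + 3) = 1/363 ≈ 0.0027548)
(R + t)² = (-8 + 1/363)² = (-2903/363)² = 8427409/131769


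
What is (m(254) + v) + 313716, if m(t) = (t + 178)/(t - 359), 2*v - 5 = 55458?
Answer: 23901037/70 ≈ 3.4144e+5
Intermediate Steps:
v = 55463/2 (v = 5/2 + (½)*55458 = 5/2 + 27729 = 55463/2 ≈ 27732.)
m(t) = (178 + t)/(-359 + t)
(m(254) + v) + 313716 = ((178 + 254)/(-359 + 254) + 55463/2) + 313716 = (432/(-105) + 55463/2) + 313716 = (-1/105*432 + 55463/2) + 313716 = (-144/35 + 55463/2) + 313716 = 1940917/70 + 313716 = 23901037/70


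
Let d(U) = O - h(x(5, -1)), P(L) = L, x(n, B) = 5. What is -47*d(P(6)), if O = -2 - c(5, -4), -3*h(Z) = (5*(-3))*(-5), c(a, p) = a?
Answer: -846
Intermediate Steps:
h(Z) = -25 (h(Z) = -5*(-3)*(-5)/3 = -(-5)*(-5) = -⅓*75 = -25)
O = -7 (O = -2 - 1*5 = -2 - 5 = -7)
d(U) = 18 (d(U) = -7 - 1*(-25) = -7 + 25 = 18)
-47*d(P(6)) = -47*18 = -846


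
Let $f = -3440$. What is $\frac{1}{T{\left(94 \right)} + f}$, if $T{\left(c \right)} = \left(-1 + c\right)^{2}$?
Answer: $\frac{1}{5209} \approx 0.00019198$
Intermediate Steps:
$\frac{1}{T{\left(94 \right)} + f} = \frac{1}{\left(-1 + 94\right)^{2} - 3440} = \frac{1}{93^{2} - 3440} = \frac{1}{8649 - 3440} = \frac{1}{5209}$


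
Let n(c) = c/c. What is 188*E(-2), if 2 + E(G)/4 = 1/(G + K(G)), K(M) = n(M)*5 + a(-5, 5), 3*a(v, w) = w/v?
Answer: -1222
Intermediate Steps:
a(v, w) = w/(3*v) (a(v, w) = (w/v)/3 = w/(3*v))
n(c) = 1
K(M) = 14/3 (K(M) = 1*5 + (⅓)*5/(-5) = 5 + (⅓)*5*(-⅕) = 5 - ⅓ = 14/3)
E(G) = -8 + 4/(14/3 + G) (E(G) = -8 + 4/(G + 14/3) = -8 + 4/(14/3 + G))
188*E(-2) = 188*(4*(-25 - 6*(-2))/(14 + 3*(-2))) = 188*(4*(-25 + 12)/(14 - 6)) = 188*(4*(-13)/8) = 188*(4*(⅛)*(-13)) = 188*(-13/2) = -1222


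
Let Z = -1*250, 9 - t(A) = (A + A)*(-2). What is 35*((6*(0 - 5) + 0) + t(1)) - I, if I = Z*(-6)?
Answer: -2095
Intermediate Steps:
t(A) = 9 + 4*A (t(A) = 9 - (A + A)*(-2) = 9 - 2*A*(-2) = 9 - (-4)*A = 9 + 4*A)
Z = -250
I = 1500 (I = -250*(-6) = 1500)
35*((6*(0 - 5) + 0) + t(1)) - I = 35*((6*(0 - 5) + 0) + (9 + 4*1)) - 1*1500 = 35*((6*(-5) + 0) + (9 + 4)) - 1500 = 35*((-30 + 0) + 13) - 1500 = 35*(-30 + 13) - 1500 = 35*(-17) - 1500 = -595 - 1500 = -2095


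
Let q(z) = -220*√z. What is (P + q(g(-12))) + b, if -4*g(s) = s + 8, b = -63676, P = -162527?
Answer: -226423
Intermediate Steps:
g(s) = -2 - s/4 (g(s) = -(s + 8)/4 = -(8 + s)/4 = -2 - s/4)
(P + q(g(-12))) + b = (-162527 - 220*√(-2 - ¼*(-12))) - 63676 = (-162527 - 220*√(-2 + 3)) - 63676 = (-162527 - 220*√1) - 63676 = (-162527 - 220*1) - 63676 = (-162527 - 220) - 63676 = -162747 - 63676 = -226423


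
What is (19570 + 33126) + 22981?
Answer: 75677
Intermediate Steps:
(19570 + 33126) + 22981 = 52696 + 22981 = 75677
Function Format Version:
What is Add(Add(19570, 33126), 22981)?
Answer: 75677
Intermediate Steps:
Add(Add(19570, 33126), 22981) = Add(52696, 22981) = 75677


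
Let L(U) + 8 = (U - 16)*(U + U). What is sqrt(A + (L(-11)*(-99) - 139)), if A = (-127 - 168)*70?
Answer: I*sqrt(78803) ≈ 280.72*I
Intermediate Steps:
L(U) = -8 + 2*U*(-16 + U) (L(U) = -8 + (U - 16)*(U + U) = -8 + (-16 + U)*(2*U) = -8 + 2*U*(-16 + U))
A = -20650 (A = -295*70 = -20650)
sqrt(A + (L(-11)*(-99) - 139)) = sqrt(-20650 + ((-8 - 32*(-11) + 2*(-11)**2)*(-99) - 139)) = sqrt(-20650 + ((-8 + 352 + 2*121)*(-99) - 139)) = sqrt(-20650 + ((-8 + 352 + 242)*(-99) - 139)) = sqrt(-20650 + (586*(-99) - 139)) = sqrt(-20650 + (-58014 - 139)) = sqrt(-20650 - 58153) = sqrt(-78803) = I*sqrt(78803)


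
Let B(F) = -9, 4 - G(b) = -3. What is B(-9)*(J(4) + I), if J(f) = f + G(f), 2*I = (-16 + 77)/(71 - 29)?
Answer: -2955/28 ≈ -105.54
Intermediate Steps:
G(b) = 7 (G(b) = 4 - 1*(-3) = 4 + 3 = 7)
I = 61/84 (I = ((-16 + 77)/(71 - 29))/2 = (61/42)/2 = (61*(1/42))/2 = (1/2)*(61/42) = 61/84 ≈ 0.72619)
J(f) = 7 + f (J(f) = f + 7 = 7 + f)
B(-9)*(J(4) + I) = -9*((7 + 4) + 61/84) = -9*(11 + 61/84) = -9*985/84 = -2955/28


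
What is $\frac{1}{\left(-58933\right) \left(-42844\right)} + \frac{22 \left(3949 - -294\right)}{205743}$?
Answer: $\frac{235691691448135}{519485737270836} \approx 0.4537$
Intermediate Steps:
$\frac{1}{\left(-58933\right) \left(-42844\right)} + \frac{22 \left(3949 - -294\right)}{205743} = \left(- \frac{1}{58933}\right) \left(- \frac{1}{42844}\right) + 22 \left(3949 + 294\right) \frac{1}{205743} = \frac{1}{2524925452} + 22 \cdot 4243 \cdot \frac{1}{205743} = \frac{1}{2524925452} + 93346 \cdot \frac{1}{205743} = \frac{1}{2524925452} + \frac{93346}{205743} = \frac{235691691448135}{519485737270836}$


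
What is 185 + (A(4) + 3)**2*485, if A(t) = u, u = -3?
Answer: 185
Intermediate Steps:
A(t) = -3
185 + (A(4) + 3)**2*485 = 185 + (-3 + 3)**2*485 = 185 + 0**2*485 = 185 + 0*485 = 185 + 0 = 185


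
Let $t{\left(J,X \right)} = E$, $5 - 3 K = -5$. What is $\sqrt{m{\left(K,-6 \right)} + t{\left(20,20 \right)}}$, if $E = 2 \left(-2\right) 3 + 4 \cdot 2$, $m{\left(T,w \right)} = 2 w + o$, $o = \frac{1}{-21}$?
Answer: $\frac{i \sqrt{7077}}{21} \approx 4.006 i$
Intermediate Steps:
$o = - \frac{1}{21} \approx -0.047619$
$K = \frac{10}{3}$ ($K = \frac{5}{3} - - \frac{5}{3} = \frac{5}{3} + \frac{5}{3} = \frac{10}{3} \approx 3.3333$)
$m{\left(T,w \right)} = - \frac{1}{21} + 2 w$ ($m{\left(T,w \right)} = 2 w - \frac{1}{21} = - \frac{1}{21} + 2 w$)
$E = -4$ ($E = \left(-4\right) 3 + 8 = -12 + 8 = -4$)
$t{\left(J,X \right)} = -4$
$\sqrt{m{\left(K,-6 \right)} + t{\left(20,20 \right)}} = \sqrt{\left(- \frac{1}{21} + 2 \left(-6\right)\right) - 4} = \sqrt{\left(- \frac{1}{21} - 12\right) - 4} = \sqrt{- \frac{253}{21} - 4} = \sqrt{- \frac{337}{21}} = \frac{i \sqrt{7077}}{21}$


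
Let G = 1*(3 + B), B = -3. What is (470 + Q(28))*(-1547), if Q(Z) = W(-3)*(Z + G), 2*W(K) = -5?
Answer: -618800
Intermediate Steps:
W(K) = -5/2 (W(K) = (½)*(-5) = -5/2)
G = 0 (G = 1*(3 - 3) = 1*0 = 0)
Q(Z) = -5*Z/2 (Q(Z) = -5*(Z + 0)/2 = -5*Z/2)
(470 + Q(28))*(-1547) = (470 - 5/2*28)*(-1547) = (470 - 70)*(-1547) = 400*(-1547) = -618800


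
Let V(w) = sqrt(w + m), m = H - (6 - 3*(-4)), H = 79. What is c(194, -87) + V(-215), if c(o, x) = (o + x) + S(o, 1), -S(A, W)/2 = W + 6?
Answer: 93 + I*sqrt(154) ≈ 93.0 + 12.41*I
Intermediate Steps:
S(A, W) = -12 - 2*W (S(A, W) = -2*(W + 6) = -2*(6 + W) = -12 - 2*W)
c(o, x) = -14 + o + x (c(o, x) = (o + x) + (-12 - 2*1) = (o + x) + (-12 - 2) = (o + x) - 14 = -14 + o + x)
m = 61 (m = 79 - (6 - 3*(-4)) = 79 - (6 + 12) = 79 - 1*18 = 79 - 18 = 61)
V(w) = sqrt(61 + w) (V(w) = sqrt(w + 61) = sqrt(61 + w))
c(194, -87) + V(-215) = (-14 + 194 - 87) + sqrt(61 - 215) = 93 + sqrt(-154) = 93 + I*sqrt(154)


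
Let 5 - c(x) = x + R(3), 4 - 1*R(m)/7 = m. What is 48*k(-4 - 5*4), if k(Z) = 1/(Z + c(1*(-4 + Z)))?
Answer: 24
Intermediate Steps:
R(m) = 28 - 7*m
c(x) = -2 - x (c(x) = 5 - (x + (28 - 7*3)) = 5 - (x + (28 - 21)) = 5 - (x + 7) = 5 - (7 + x) = 5 + (-7 - x) = -2 - x)
k(Z) = ½ (k(Z) = 1/(Z + (-2 - (-4 + Z))) = 1/(Z + (-2 + (4 - Z))) = 1/(Z + (2 - Z)) = 1/2 = ½)
48*k(-4 - 5*4) = 48*(½) = 24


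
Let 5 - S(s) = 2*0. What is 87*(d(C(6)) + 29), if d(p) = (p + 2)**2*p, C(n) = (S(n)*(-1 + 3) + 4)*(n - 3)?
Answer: 7076667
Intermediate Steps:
S(s) = 5 (S(s) = 5 - 2*0 = 5 - 1*0 = 5 + 0 = 5)
C(n) = -42 + 14*n (C(n) = (5*(-1 + 3) + 4)*(n - 3) = (5*2 + 4)*(-3 + n) = (10 + 4)*(-3 + n) = 14*(-3 + n) = -42 + 14*n)
d(p) = p*(2 + p)**2 (d(p) = (2 + p)**2*p = p*(2 + p)**2)
87*(d(C(6)) + 29) = 87*((-42 + 14*6)*(2 + (-42 + 14*6))**2 + 29) = 87*((-42 + 84)*(2 + (-42 + 84))**2 + 29) = 87*(42*(2 + 42)**2 + 29) = 87*(42*44**2 + 29) = 87*(42*1936 + 29) = 87*(81312 + 29) = 87*81341 = 7076667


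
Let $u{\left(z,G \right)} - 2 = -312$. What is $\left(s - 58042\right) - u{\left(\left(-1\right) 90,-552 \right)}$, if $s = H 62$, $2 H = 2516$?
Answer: $20264$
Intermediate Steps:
$u{\left(z,G \right)} = -310$ ($u{\left(z,G \right)} = 2 - 312 = -310$)
$H = 1258$ ($H = \frac{1}{2} \cdot 2516 = 1258$)
$s = 77996$ ($s = 1258 \cdot 62 = 77996$)
$\left(s - 58042\right) - u{\left(\left(-1\right) 90,-552 \right)} = \left(77996 - 58042\right) - -310 = 19954 + 310 = 20264$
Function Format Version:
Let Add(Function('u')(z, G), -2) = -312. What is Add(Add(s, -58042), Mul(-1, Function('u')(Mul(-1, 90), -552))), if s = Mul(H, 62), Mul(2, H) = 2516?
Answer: 20264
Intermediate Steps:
Function('u')(z, G) = -310 (Function('u')(z, G) = Add(2, -312) = -310)
H = 1258 (H = Mul(Rational(1, 2), 2516) = 1258)
s = 77996 (s = Mul(1258, 62) = 77996)
Add(Add(s, -58042), Mul(-1, Function('u')(Mul(-1, 90), -552))) = Add(Add(77996, -58042), Mul(-1, -310)) = Add(19954, 310) = 20264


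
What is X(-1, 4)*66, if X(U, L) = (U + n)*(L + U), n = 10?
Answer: 1782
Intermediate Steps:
X(U, L) = (10 + U)*(L + U) (X(U, L) = (U + 10)*(L + U) = (10 + U)*(L + U))
X(-1, 4)*66 = ((-1)² + 10*4 + 10*(-1) + 4*(-1))*66 = (1 + 40 - 10 - 4)*66 = 27*66 = 1782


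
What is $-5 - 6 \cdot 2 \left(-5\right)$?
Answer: $55$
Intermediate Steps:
$-5 - 6 \cdot 2 \left(-5\right) = -5 - -60 = -5 + 60 = 55$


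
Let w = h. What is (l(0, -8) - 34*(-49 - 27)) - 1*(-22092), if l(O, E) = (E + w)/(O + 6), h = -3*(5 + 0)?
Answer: 148033/6 ≈ 24672.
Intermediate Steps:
h = -15 (h = -3*5 = -15)
w = -15
l(O, E) = (-15 + E)/(6 + O) (l(O, E) = (E - 15)/(O + 6) = (-15 + E)/(6 + O))
(l(0, -8) - 34*(-49 - 27)) - 1*(-22092) = ((-15 - 8)/(6 + 0) - 34*(-49 - 27)) - 1*(-22092) = (-23/6 - 34*(-76)) + 22092 = ((1/6)*(-23) + 2584) + 22092 = (-23/6 + 2584) + 22092 = 15481/6 + 22092 = 148033/6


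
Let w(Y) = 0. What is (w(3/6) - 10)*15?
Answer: -150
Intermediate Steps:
(w(3/6) - 10)*15 = (0 - 10)*15 = -10*15 = -150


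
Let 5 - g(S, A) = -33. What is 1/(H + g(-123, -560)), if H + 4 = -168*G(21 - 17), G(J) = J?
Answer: -1/638 ≈ -0.0015674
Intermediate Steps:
g(S, A) = 38 (g(S, A) = 5 - 1*(-33) = 5 + 33 = 38)
H = -676 (H = -4 - 168*(21 - 17) = -4 - 168*4 = -4 - 672 = -676)
1/(H + g(-123, -560)) = 1/(-676 + 38) = 1/(-638) = -1/638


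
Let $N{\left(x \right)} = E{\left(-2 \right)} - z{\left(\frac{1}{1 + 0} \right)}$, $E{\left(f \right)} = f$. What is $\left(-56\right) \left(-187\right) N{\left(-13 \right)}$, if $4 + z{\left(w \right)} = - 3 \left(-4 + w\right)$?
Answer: $-73304$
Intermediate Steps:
$z{\left(w \right)} = 8 - 3 w$ ($z{\left(w \right)} = -4 - 3 \left(-4 + w\right) = -4 - \left(-12 + 3 w\right) = 8 - 3 w$)
$N{\left(x \right)} = -7$ ($N{\left(x \right)} = -2 - \left(8 - \frac{3}{1 + 0}\right) = -2 - \left(8 - \frac{3}{1}\right) = -2 - \left(8 - 3\right) = -2 - 5 = -7$)
$\left(-56\right) \left(-187\right) N{\left(-13 \right)} = \left(-56\right) \left(-187\right) \left(-7\right) = 10472 \left(-7\right) = -73304$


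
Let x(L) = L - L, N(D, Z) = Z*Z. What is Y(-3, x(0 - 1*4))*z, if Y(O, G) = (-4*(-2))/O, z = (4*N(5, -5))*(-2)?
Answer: 1600/3 ≈ 533.33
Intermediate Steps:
N(D, Z) = Z²
x(L) = 0
z = -200 (z = (4*(-5)²)*(-2) = (4*25)*(-2) = 100*(-2) = -200)
Y(O, G) = 8/O
Y(-3, x(0 - 1*4))*z = (8/(-3))*(-200) = (8*(-⅓))*(-200) = -8/3*(-200) = 1600/3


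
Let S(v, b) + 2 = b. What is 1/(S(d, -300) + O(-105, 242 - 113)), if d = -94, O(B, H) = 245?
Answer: -1/57 ≈ -0.017544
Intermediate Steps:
S(v, b) = -2 + b
1/(S(d, -300) + O(-105, 242 - 113)) = 1/((-2 - 300) + 245) = 1/(-302 + 245) = 1/(-57) = -1/57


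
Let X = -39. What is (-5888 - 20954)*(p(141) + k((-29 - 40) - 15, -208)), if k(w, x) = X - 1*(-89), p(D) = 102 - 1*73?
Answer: -2120518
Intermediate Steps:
p(D) = 29 (p(D) = 102 - 73 = 29)
k(w, x) = 50 (k(w, x) = -39 - 1*(-89) = -39 + 89 = 50)
(-5888 - 20954)*(p(141) + k((-29 - 40) - 15, -208)) = (-5888 - 20954)*(29 + 50) = -26842*79 = -2120518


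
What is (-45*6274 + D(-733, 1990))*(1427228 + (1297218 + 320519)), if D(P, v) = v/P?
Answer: -630155141354200/733 ≈ -8.5969e+11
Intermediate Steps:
(-45*6274 + D(-733, 1990))*(1427228 + (1297218 + 320519)) = (-45*6274 + 1990/(-733))*(1427228 + (1297218 + 320519)) = (-282330 + 1990*(-1/733))*(1427228 + 1617737) = (-282330 - 1990/733)*3044965 = -206949880/733*3044965 = -630155141354200/733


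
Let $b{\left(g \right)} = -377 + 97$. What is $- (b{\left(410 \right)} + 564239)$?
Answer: $-563959$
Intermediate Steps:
$b{\left(g \right)} = -280$
$- (b{\left(410 \right)} + 564239) = - (-280 + 564239) = \left(-1\right) 563959 = -563959$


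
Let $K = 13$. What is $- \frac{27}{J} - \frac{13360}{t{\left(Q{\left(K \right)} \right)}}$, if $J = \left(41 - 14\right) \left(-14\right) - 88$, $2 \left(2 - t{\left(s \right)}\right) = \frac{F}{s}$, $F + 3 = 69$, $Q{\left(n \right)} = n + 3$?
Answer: $\frac{99612187}{466} \approx 2.1376 \cdot 10^{5}$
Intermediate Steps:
$Q{\left(n \right)} = 3 + n$
$F = 66$ ($F = -3 + 69 = 66$)
$t{\left(s \right)} = 2 - \frac{33}{s}$ ($t{\left(s \right)} = 2 - \frac{66 \frac{1}{s}}{2} = 2 - \frac{33}{s}$)
$J = -466$ ($J = \left(41 - 14\right) \left(-14\right) - 88 = 27 \left(-14\right) - 88 = -378 - 88 = -466$)
$- \frac{27}{J} - \frac{13360}{t{\left(Q{\left(K \right)} \right)}} = - \frac{27}{-466} - \frac{13360}{2 - \frac{33}{3 + 13}} = \left(-27\right) \left(- \frac{1}{466}\right) - \frac{13360}{2 - \frac{33}{16}} = \frac{27}{466} - \frac{13360}{2 - \frac{33}{16}} = \frac{27}{466} - \frac{13360}{- \frac{1}{16}} = \frac{27}{466} - -213760 = \frac{27}{466} + 213760 = \frac{99612187}{466}$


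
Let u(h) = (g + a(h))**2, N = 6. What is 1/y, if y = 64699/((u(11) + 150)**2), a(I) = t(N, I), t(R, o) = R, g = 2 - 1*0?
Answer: 45796/64699 ≈ 0.70783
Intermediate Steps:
g = 2 (g = 2 + 0 = 2)
a(I) = 6
u(h) = 64 (u(h) = (2 + 6)**2 = 8**2 = 64)
y = 64699/45796 (y = 64699/((64 + 150)**2) = 64699/(214**2) = 64699/45796 ≈ 1.4128)
1/y = 1/(64699/45796) = 45796/64699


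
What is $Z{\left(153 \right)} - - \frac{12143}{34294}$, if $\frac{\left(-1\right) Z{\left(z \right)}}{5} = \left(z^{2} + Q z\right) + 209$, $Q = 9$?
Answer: $- \frac{4285880507}{34294} \approx -1.2497 \cdot 10^{5}$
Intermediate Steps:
$Z{\left(z \right)} = -1045 - 45 z - 5 z^{2}$ ($Z{\left(z \right)} = - 5 \left(\left(z^{2} + 9 z\right) + 209\right) = - 5 \left(209 + z^{2} + 9 z\right) = -1045 - 45 z - 5 z^{2}$)
$Z{\left(153 \right)} - - \frac{12143}{34294} = \left(-1045 - 6885 - 5 \cdot 153^{2}\right) - - \frac{12143}{34294} = \left(-1045 - 6885 - 117045\right) - \left(-12143\right) \frac{1}{34294} = \left(-1045 - 6885 - 117045\right) - - \frac{12143}{34294} = -124975 + \frac{12143}{34294} = - \frac{4285880507}{34294}$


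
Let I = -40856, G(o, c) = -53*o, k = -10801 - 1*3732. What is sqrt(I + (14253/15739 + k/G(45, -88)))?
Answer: 2*I*sqrt(1598858299875564395)/12512505 ≈ 202.11*I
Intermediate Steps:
k = -14533 (k = -10801 - 3732 = -14533)
sqrt(I + (14253/15739 + k/G(45, -88))) = sqrt(-40856 + (14253/15739 - 14533/((-53*45)))) = sqrt(-40856 + (14253*(1/15739) - 14533/(-2385))) = sqrt(-40856 + (14253/15739 - 14533*(-1/2385))) = sqrt(-40856 + (14253/15739 + 14533/2385)) = sqrt(-40856 + 262728292/37537515) = sqrt(-1533369984548/37537515) = 2*I*sqrt(1598858299875564395)/12512505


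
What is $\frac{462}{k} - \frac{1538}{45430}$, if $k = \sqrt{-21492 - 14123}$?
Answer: $- \frac{769}{22715} - \frac{462 i \sqrt{35615}}{35615} \approx -0.033854 - 2.4481 i$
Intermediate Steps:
$k = i \sqrt{35615}$ ($k = \sqrt{-35615} = i \sqrt{35615} \approx 188.72 i$)
$\frac{462}{k} - \frac{1538}{45430} = \frac{462}{i \sqrt{35615}} - \frac{1538}{45430} = 462 \left(- \frac{i \sqrt{35615}}{35615}\right) - \frac{769}{22715} = - \frac{462 i \sqrt{35615}}{35615} - \frac{769}{22715} = - \frac{769}{22715} - \frac{462 i \sqrt{35615}}{35615}$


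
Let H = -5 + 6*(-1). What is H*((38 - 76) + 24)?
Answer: 154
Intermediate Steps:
H = -11 (H = -5 - 6 = -11)
H*((38 - 76) + 24) = -11*((38 - 76) + 24) = -11*(-38 + 24) = -11*(-14) = 154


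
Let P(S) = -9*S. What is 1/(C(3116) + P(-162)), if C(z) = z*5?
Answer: 1/17038 ≈ 5.8692e-5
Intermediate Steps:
C(z) = 5*z
1/(C(3116) + P(-162)) = 1/(5*3116 - 9*(-162)) = 1/(15580 + 1458) = 1/17038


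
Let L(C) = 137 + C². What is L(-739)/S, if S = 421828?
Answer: 273129/210914 ≈ 1.2950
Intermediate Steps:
L(-739)/S = (137 + (-739)²)/421828 = (137 + 546121)*(1/421828) = 546258*(1/421828) = 273129/210914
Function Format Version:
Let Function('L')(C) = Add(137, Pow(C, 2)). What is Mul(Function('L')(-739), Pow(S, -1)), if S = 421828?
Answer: Rational(273129, 210914) ≈ 1.2950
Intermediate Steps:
Mul(Function('L')(-739), Pow(S, -1)) = Mul(Add(137, Pow(-739, 2)), Pow(421828, -1)) = Mul(Add(137, 546121), Rational(1, 421828)) = Mul(546258, Rational(1, 421828)) = Rational(273129, 210914)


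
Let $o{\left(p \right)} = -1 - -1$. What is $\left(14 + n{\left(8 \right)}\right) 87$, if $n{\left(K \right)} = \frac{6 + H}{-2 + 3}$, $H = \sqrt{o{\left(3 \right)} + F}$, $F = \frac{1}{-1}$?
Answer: $1740 + 87 i \approx 1740.0 + 87.0 i$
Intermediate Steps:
$F = -1$
$o{\left(p \right)} = 0$ ($o{\left(p \right)} = -1 + 1 = 0$)
$H = i$ ($H = \sqrt{0 - 1} = \sqrt{-1} = i \approx 1.0 i$)
$n{\left(K \right)} = 6 + i$ ($n{\left(K \right)} = \frac{6 + i}{-2 + 3} = \frac{6 + i}{1} = \left(6 + i\right) 1 = 6 + i$)
$\left(14 + n{\left(8 \right)}\right) 87 = \left(14 + \left(6 + i\right)\right) 87 = \left(20 + i\right) 87 = 1740 + 87 i$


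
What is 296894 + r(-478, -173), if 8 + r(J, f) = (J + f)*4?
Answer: 294282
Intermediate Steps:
r(J, f) = -8 + 4*J + 4*f (r(J, f) = -8 + (J + f)*4 = -8 + (4*J + 4*f) = -8 + 4*J + 4*f)
296894 + r(-478, -173) = 296894 + (-8 + 4*(-478) + 4*(-173)) = 296894 + (-8 - 1912 - 692) = 296894 - 2612 = 294282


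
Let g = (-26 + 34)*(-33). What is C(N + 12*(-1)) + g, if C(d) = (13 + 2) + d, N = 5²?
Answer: -236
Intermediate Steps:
N = 25
C(d) = 15 + d
g = -264 (g = 8*(-33) = -264)
C(N + 12*(-1)) + g = (15 + (25 + 12*(-1))) - 264 = (15 + (25 - 12)) - 264 = (15 + 13) - 264 = 28 - 264 = -236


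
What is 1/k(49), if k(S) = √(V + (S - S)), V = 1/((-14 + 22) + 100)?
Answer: 6*√3 ≈ 10.392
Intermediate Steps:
V = 1/108 (V = 1/(8 + 100) = 1/108 ≈ 0.0092593)
k(S) = √3/18 (k(S) = √(1/108 + (S - S)) = √(1/108 + 0) = √(1/108) = √3/18)
1/k(49) = 1/(√3/18) = 6*√3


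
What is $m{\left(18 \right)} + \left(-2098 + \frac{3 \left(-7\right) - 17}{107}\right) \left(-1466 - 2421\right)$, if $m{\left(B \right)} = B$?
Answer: $\frac{872726714}{107} \approx 8.1563 \cdot 10^{6}$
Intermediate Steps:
$m{\left(18 \right)} + \left(-2098 + \frac{3 \left(-7\right) - 17}{107}\right) \left(-1466 - 2421\right) = 18 + \left(-2098 + \frac{3 \left(-7\right) - 17}{107}\right) \left(-1466 - 2421\right) = 18 + \left(-2098 + \left(-21 - 17\right) \frac{1}{107}\right) \left(-3887\right) = 18 + \left(-2098 - \frac{38}{107}\right) \left(-3887\right) = 18 - - \frac{872724788}{107} = 18 + \frac{872724788}{107} = \frac{872726714}{107}$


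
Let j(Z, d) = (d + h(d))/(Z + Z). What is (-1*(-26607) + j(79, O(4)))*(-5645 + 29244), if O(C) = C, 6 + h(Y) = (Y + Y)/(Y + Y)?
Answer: 99207954095/158 ≈ 6.2790e+8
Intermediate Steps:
h(Y) = -5 (h(Y) = -6 + (Y + Y)/(Y + Y) = -6 + (2*Y)/((2*Y)) = -6 + (2*Y)*(1/(2*Y)) = -6 + 1 = -5)
j(Z, d) = (-5 + d)/(2*Z) (j(Z, d) = (d - 5)/(Z + Z) = (-5 + d)/((2*Z)) = (-5 + d)*(1/(2*Z)) = (-5 + d)/(2*Z))
(-1*(-26607) + j(79, O(4)))*(-5645 + 29244) = (-1*(-26607) + (1/2)*(-5 + 4)/79)*(-5645 + 29244) = (26607 + (1/2)*(1/79)*(-1))*23599 = (26607 - 1/158)*23599 = (4203905/158)*23599 = 99207954095/158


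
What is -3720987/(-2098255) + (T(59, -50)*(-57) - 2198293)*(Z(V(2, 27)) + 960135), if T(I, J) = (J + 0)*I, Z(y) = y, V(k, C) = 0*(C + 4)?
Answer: -4089942459732241788/2098255 ≈ -1.9492e+12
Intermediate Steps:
V(k, C) = 0 (V(k, C) = 0*(4 + C) = 0)
T(I, J) = I*J (T(I, J) = J*I = I*J)
-3720987/(-2098255) + (T(59, -50)*(-57) - 2198293)*(Z(V(2, 27)) + 960135) = -3720987/(-2098255) + ((59*(-50))*(-57) - 2198293)*(0 + 960135) = -3720987*(-1/2098255) + (-2950*(-57) - 2198293)*960135 = 3720987/2098255 + (168150 - 2198293)*960135 = 3720987/2098255 - 2030143*960135 = 3720987/2098255 - 1949211349305 = -4089942459732241788/2098255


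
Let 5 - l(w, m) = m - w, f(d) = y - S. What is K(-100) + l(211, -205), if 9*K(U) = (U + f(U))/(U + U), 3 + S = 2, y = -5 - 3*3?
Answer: 757913/1800 ≈ 421.06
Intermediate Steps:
y = -14 (y = -5 - 9 = -14)
S = -1 (S = -3 + 2 = -1)
f(d) = -13 (f(d) = -14 - 1*(-1) = -14 + 1 = -13)
l(w, m) = 5 + w - m (l(w, m) = 5 - (m - w) = 5 + (w - m) = 5 + w - m)
K(U) = (-13 + U)/(18*U) (K(U) = ((U - 13)/(U + U))/9 = ((-13 + U)/((2*U)))/9 = ((-13 + U)*(1/(2*U)))/9 = ((-13 + U)/(2*U))/9 = (-13 + U)/(18*U))
K(-100) + l(211, -205) = (1/18)*(-13 - 100)/(-100) + (5 + 211 - 1*(-205)) = (1/18)*(-1/100)*(-113) + (5 + 211 + 205) = 113/1800 + 421 = 757913/1800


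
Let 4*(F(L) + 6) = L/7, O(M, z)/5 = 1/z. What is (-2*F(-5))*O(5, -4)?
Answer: -865/56 ≈ -15.446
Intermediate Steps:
O(M, z) = 5/z
F(L) = -6 + L/28 (F(L) = -6 + (L/7)/4 = -6 + L/28)
(-2*F(-5))*O(5, -4) = (-2*(-6 + (1/28)*(-5)))*(5/(-4)) = (-2*(-6 - 5/28))*(5*(-¼)) = -2*(-173/28)*(-5/4) = (173/14)*(-5/4) = -865/56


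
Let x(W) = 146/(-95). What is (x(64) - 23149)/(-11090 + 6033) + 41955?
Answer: 1550616202/36955 ≈ 41960.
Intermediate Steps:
x(W) = -146/95 (x(W) = 146*(-1/95) = -146/95)
(x(64) - 23149)/(-11090 + 6033) + 41955 = (-146/95 - 23149)/(-11090 + 6033) + 41955 = -2199301/95/(-5057) + 41955 = -2199301/95*(-1/5057) + 41955 = 169177/36955 + 41955 = 1550616202/36955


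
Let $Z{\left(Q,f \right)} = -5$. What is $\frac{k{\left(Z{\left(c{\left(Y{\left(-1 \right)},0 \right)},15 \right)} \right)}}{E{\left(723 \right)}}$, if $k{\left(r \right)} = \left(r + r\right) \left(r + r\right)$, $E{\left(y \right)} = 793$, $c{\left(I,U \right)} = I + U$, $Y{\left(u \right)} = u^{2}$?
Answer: $\frac{100}{793} \approx 0.1261$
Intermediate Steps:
$k{\left(r \right)} = 4 r^{2}$ ($k{\left(r \right)} = 2 r 2 r = 4 r^{2}$)
$\frac{k{\left(Z{\left(c{\left(Y{\left(-1 \right)},0 \right)},15 \right)} \right)}}{E{\left(723 \right)}} = \frac{4 \left(-5\right)^{2}}{793} = 4 \cdot 25 \cdot \frac{1}{793} = 100 \cdot \frac{1}{793} = \frac{100}{793}$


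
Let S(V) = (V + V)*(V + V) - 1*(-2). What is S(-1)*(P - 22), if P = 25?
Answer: 18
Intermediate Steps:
S(V) = 2 + 4*V**2 (S(V) = (2*V)*(2*V) + 2 = 4*V**2 + 2 = 2 + 4*V**2)
S(-1)*(P - 22) = (2 + 4*(-1)**2)*(25 - 22) = (2 + 4*1)*3 = (2 + 4)*3 = 6*3 = 18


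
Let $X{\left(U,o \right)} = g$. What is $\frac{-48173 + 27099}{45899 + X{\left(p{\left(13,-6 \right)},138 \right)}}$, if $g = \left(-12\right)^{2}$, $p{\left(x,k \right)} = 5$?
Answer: $- \frac{514}{1123} \approx -0.4577$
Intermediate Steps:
$g = 144$
$X{\left(U,o \right)} = 144$
$\frac{-48173 + 27099}{45899 + X{\left(p{\left(13,-6 \right)},138 \right)}} = \frac{-48173 + 27099}{45899 + 144} = - \frac{21074}{46043} = \left(-21074\right) \frac{1}{46043} = - \frac{514}{1123}$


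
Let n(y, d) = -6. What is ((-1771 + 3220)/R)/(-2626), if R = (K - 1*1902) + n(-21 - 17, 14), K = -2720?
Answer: 1449/12153128 ≈ 0.00011923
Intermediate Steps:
R = -4628 (R = (-2720 - 1*1902) - 6 = (-2720 - 1902) - 6 = -4622 - 6 = -4628)
((-1771 + 3220)/R)/(-2626) = ((-1771 + 3220)/(-4628))/(-2626) = (1449*(-1/4628))*(-1/2626) = -1449/4628*(-1/2626) = 1449/12153128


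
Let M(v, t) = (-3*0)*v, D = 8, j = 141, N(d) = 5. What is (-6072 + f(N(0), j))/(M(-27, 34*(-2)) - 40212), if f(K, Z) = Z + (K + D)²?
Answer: 2881/20106 ≈ 0.14329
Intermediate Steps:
M(v, t) = 0 (M(v, t) = 0*v = 0)
f(K, Z) = Z + (8 + K)² (f(K, Z) = Z + (K + 8)² = Z + (8 + K)²)
(-6072 + f(N(0), j))/(M(-27, 34*(-2)) - 40212) = (-6072 + (141 + (8 + 5)²))/(0 - 40212) = (-6072 + (141 + 13²))/(-40212) = (-6072 + (141 + 169))*(-1/40212) = (-6072 + 310)*(-1/40212) = -5762*(-1/40212) = 2881/20106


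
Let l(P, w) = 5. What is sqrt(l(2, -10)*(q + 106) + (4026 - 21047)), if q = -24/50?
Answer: 21*I*sqrt(935)/5 ≈ 128.43*I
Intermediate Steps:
q = -12/25 (q = -24*1/50 = -12/25 ≈ -0.48000)
sqrt(l(2, -10)*(q + 106) + (4026 - 21047)) = sqrt(5*(-12/25 + 106) + (4026 - 21047)) = sqrt(5*(2638/25) - 17021) = sqrt(2638/5 - 17021) = sqrt(-82467/5) = 21*I*sqrt(935)/5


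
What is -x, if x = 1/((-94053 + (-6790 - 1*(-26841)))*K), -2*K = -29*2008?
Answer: 1/2154642232 ≈ 4.6411e-10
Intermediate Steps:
K = 29116 (K = -(-29)*2008/2 = -1/2*(-58232) = 29116)
x = -1/2154642232 (x = 1/(-94053 + (-6790 - 1*(-26841))*29116) = (1/29116)/(-94053 + (-6790 + 26841)) = (1/29116)/(-94053 + 20051) = (1/29116)/(-74002) = -1/74002*1/29116 = -1/2154642232 ≈ -4.6411e-10)
-x = -1*(-1/2154642232) = 1/2154642232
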